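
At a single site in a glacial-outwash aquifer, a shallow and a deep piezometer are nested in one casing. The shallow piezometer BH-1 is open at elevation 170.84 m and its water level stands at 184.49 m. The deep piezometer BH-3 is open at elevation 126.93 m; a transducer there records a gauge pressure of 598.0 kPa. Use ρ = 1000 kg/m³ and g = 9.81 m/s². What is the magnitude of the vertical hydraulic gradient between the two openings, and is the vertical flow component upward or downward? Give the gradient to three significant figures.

|i_v| ≈ 0.0774; vertical flow is upward

Total head at BH-1: h = 184.49 m (water level in the standpipe).
Pressure head at BH-3: ψ = P/(ρg) = 598.0×1000 / (1000 × 9.81) = 60.96 m.
Total head at BH-3: h = z + ψ = 126.93 + 60.96 = 187.89 m.
Δh = h(BH-1) − h(BH-3) = 184.49 − 187.89 = -3.40 m.
Vertical separation Δz = 170.84 − 126.93 = 43.91 m.
|i_v| = |Δh| / Δz = 3.40 / 43.91 = 0.0774.
Head is higher in the deep piezometer, so vertical flow is upward (discharge condition).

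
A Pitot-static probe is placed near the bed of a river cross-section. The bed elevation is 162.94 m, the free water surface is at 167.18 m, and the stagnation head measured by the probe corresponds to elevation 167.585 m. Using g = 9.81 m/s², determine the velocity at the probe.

v ≈ 2.82 m/s

Near the bed, under hydrostatic conditions, the piezometric head (z + ψ) equals the free-surface elevation, 167.18 m.
Velocity head = total − piezometric = 167.585 − 167.18 = 0.405 m.
v = √(2g·h_v) = √(2 × 9.81 × 0.405) = 2.82 m/s.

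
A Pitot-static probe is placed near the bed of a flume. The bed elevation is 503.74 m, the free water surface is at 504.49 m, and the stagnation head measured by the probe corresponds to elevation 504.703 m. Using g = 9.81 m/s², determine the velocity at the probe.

v ≈ 2.04 m/s

Near the bed, under hydrostatic conditions, the piezometric head (z + ψ) equals the free-surface elevation, 504.49 m.
Velocity head = total − piezometric = 504.703 − 504.49 = 0.213 m.
v = √(2g·h_v) = √(2 × 9.81 × 0.213) = 2.04 m/s.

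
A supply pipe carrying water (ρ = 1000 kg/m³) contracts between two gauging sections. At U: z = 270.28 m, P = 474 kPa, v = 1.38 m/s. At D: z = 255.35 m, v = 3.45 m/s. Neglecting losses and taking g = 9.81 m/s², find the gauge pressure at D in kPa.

Pressure head at U: ψ₁ = P₁/(ρg) = 474×1000 / (1000 × 9.81) = 48.32 m.
Velocity heads: v₁²/2g = 1.38²/19.62 = 0.097 m; v₂²/2g = 3.45²/19.62 = 0.607 m.
Total head H = z₁ + ψ₁ + v₁²/2g = 270.28 + 48.32 + 0.097 = 318.70 m.
ψ₂ = H − z₂ − v₂²/2g = 318.70 − 255.35 − 0.607 = 62.74 m.
P₂ = ρgψ₂ = 1000 × 9.81 × 62.74 ≈ 615 kPa.

P₂ ≈ 615 kPa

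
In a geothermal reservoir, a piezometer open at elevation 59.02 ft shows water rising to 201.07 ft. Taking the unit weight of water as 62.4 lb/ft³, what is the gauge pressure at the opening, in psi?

P ≈ 61.6 psi

Pressure head ψ = h − z = 201.07 − 59.02 = 142.05 ft.
P = γ·ψ / 144 = 62.4 × 142.05 / 144 = 61.6 psi.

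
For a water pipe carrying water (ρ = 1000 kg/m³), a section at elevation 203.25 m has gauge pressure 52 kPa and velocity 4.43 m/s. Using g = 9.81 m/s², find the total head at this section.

h ≈ 209.55 m

Pressure head ψ = P/(ρg) = 52×1000 / (1000 × 9.81) = 5.30 m.
Velocity head = v²/(2g) = 4.43² / (2 × 9.81) = 1.000 m.
h = z + ψ + v²/(2g) = 203.25 + 5.30 + 1.000 = 209.55 m.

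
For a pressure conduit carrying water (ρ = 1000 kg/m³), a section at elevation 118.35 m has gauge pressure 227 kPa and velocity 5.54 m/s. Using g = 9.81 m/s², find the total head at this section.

h ≈ 143.05 m

Pressure head ψ = P/(ρg) = 227×1000 / (1000 × 9.81) = 23.14 m.
Velocity head = v²/(2g) = 5.54² / (2 × 9.81) = 1.564 m.
h = z + ψ + v²/(2g) = 118.35 + 23.14 + 1.564 = 143.05 m.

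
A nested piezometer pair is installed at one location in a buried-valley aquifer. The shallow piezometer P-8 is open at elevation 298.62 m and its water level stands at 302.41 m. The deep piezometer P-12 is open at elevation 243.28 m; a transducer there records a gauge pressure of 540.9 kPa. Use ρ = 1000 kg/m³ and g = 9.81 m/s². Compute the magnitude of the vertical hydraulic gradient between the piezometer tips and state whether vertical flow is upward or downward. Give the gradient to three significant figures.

|i_v| ≈ 0.0721; vertical flow is downward

Total head at P-8: h = 302.41 m (water level in the standpipe).
Pressure head at P-12: ψ = P/(ρg) = 540.9×1000 / (1000 × 9.81) = 55.14 m.
Total head at P-12: h = z + ψ = 243.28 + 55.14 = 298.42 m.
Δh = h(P-8) − h(P-12) = 302.41 − 298.42 = 3.99 m.
Vertical separation Δz = 298.62 − 243.28 = 55.34 m.
|i_v| = |Δh| / Δz = 3.99 / 55.34 = 0.0721.
Head is higher in the shallow piezometer, so vertical flow is downward (recharge condition).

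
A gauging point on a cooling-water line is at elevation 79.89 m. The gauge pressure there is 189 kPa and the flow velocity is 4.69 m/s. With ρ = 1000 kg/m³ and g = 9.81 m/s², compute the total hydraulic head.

h ≈ 100.28 m

Pressure head ψ = P/(ρg) = 189×1000 / (1000 × 9.81) = 19.27 m.
Velocity head = v²/(2g) = 4.69² / (2 × 9.81) = 1.121 m.
h = z + ψ + v²/(2g) = 79.89 + 19.27 + 1.121 = 100.28 m.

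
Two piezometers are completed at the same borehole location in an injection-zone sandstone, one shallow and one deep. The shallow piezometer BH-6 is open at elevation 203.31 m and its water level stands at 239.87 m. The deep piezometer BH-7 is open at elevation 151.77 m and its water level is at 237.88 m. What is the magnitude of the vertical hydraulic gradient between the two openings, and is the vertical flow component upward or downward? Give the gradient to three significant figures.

Total head at BH-6: h = 239.87 m (water level in the standpipe).
Total head at BH-7: h = 237.88 m.
Δh = h(BH-6) − h(BH-7) = 239.87 − 237.88 = 1.99 m.
Vertical separation Δz = 203.31 − 151.77 = 51.54 m.
|i_v| = |Δh| / Δz = 1.99 / 51.54 = 0.0386.
Head is higher in the shallow piezometer, so vertical flow is downward (recharge condition).

|i_v| ≈ 0.0386; vertical flow is downward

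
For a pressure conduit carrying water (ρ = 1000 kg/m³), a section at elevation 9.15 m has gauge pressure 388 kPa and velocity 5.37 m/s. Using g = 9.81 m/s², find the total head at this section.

h ≈ 50.17 m

Pressure head ψ = P/(ρg) = 388×1000 / (1000 × 9.81) = 39.55 m.
Velocity head = v²/(2g) = 5.37² / (2 × 9.81) = 1.470 m.
h = z + ψ + v²/(2g) = 9.15 + 39.55 + 1.470 = 50.17 m.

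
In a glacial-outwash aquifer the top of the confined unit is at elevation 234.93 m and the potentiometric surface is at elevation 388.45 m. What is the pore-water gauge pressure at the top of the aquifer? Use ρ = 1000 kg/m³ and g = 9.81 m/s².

P ≈ 1510 kPa

Pressure head at the aquifer top: ψ = h − z = 388.45 − 234.93 = 153.52 m.
P = ρgψ = 1000 × 9.81 × 153.52 = 1506031 Pa ≈ 1510 kPa.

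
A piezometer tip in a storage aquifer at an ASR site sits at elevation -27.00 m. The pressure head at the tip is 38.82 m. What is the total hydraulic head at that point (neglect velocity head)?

h = z + ψ = -27.00 + 38.82 = 11.82 m.

h ≈ 11.82 m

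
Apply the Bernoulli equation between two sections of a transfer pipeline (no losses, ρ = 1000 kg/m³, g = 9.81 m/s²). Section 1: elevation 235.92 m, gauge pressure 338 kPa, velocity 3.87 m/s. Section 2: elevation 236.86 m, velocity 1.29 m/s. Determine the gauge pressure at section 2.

Pressure head at 1: ψ₁ = P₁/(ρg) = 338×1000 / (1000 × 9.81) = 34.45 m.
Velocity heads: v₁²/2g = 3.87²/19.62 = 0.763 m; v₂²/2g = 1.29²/19.62 = 0.085 m.
Total head H = z₁ + ψ₁ + v₁²/2g = 235.92 + 34.45 + 0.763 = 271.13 m.
ψ₂ = H − z₂ − v₂²/2g = 271.13 − 236.86 − 0.085 = 34.18 m.
P₂ = ρgψ₂ = 1000 × 9.81 × 34.18 ≈ 335 kPa.

P₂ ≈ 335 kPa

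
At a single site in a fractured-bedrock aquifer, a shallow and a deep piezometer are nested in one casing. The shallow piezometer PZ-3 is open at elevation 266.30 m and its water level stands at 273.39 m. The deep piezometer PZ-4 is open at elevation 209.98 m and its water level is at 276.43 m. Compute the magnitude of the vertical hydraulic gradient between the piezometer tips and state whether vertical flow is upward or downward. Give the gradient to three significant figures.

Total head at PZ-3: h = 273.39 m (water level in the standpipe).
Total head at PZ-4: h = 276.43 m.
Δh = h(PZ-3) − h(PZ-4) = 273.39 − 276.43 = -3.04 m.
Vertical separation Δz = 266.30 − 209.98 = 56.32 m.
|i_v| = |Δh| / Δz = 3.04 / 56.32 = 0.0540.
Head is higher in the deep piezometer, so vertical flow is upward (discharge condition).

|i_v| ≈ 0.0540; vertical flow is upward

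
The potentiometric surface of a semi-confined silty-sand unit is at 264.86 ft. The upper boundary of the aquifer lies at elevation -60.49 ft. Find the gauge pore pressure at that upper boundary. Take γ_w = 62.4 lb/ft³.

P ≈ 141 psi

Pressure head at the aquifer top: ψ = h − z = 264.86 − (-60.49) = 325.35 ft.
P = γψ/144 = 62.4 × 325.35 / 144 = 141 psi.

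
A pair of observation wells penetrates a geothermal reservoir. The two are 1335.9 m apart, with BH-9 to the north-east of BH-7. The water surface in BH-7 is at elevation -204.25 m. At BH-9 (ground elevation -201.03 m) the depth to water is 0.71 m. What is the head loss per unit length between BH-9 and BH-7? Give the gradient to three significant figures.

Total head at BH-7: h = -204.25 m (water level in the piezometer is the total head).
Total head at BH-9: h = -201.03 − 0.71 = -201.74 m.
Head difference: h(BH-7) − h(BH-9) = -204.25 − (-201.74) = -2.51 m.
Hydraulic gradient: i = |Δh| / L = 2.51 / 1335.9 = 0.00188.

i ≈ 0.00188 m/m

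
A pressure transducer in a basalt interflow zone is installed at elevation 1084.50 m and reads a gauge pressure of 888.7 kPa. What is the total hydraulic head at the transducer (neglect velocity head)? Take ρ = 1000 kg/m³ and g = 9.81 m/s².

h ≈ 1175.09 m

ψ = P/(ρg) = 888.7×1000 / (1000 × 9.81) = 90.59 m.
h = z + ψ = 1084.50 + 90.59 = 1175.09 m.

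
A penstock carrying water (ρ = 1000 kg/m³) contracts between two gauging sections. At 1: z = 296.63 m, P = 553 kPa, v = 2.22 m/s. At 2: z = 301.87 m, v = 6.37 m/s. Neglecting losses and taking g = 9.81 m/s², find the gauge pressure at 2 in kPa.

Pressure head at 1: ψ₁ = P₁/(ρg) = 553×1000 / (1000 × 9.81) = 56.37 m.
Velocity heads: v₁²/2g = 2.22²/19.62 = 0.251 m; v₂²/2g = 6.37²/19.62 = 2.068 m.
Total head H = z₁ + ψ₁ + v₁²/2g = 296.63 + 56.37 + 0.251 = 353.25 m.
ψ₂ = H − z₂ − v₂²/2g = 353.25 − 301.87 − 2.068 = 49.31 m.
P₂ = ρgψ₂ = 1000 × 9.81 × 49.31 ≈ 484 kPa.

P₂ ≈ 484 kPa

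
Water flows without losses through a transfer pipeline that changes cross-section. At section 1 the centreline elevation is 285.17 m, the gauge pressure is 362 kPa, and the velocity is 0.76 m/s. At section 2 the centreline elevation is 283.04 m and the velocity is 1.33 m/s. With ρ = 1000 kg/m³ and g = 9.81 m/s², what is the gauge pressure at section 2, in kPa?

Pressure head at 1: ψ₁ = P₁/(ρg) = 362×1000 / (1000 × 9.81) = 36.90 m.
Velocity heads: v₁²/2g = 0.76²/19.62 = 0.029 m; v₂²/2g = 1.33²/19.62 = 0.090 m.
Total head H = z₁ + ψ₁ + v₁²/2g = 285.17 + 36.90 + 0.029 = 322.10 m.
ψ₂ = H − z₂ − v₂²/2g = 322.10 − 283.04 − 0.090 = 38.97 m.
P₂ = ρgψ₂ = 1000 × 9.81 × 38.97 ≈ 382 kPa.

P₂ ≈ 382 kPa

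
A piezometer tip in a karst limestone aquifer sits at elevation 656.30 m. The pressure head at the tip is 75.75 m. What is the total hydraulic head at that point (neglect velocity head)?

h ≈ 732.05 m

h = z + ψ = 656.30 + 75.75 = 732.05 m.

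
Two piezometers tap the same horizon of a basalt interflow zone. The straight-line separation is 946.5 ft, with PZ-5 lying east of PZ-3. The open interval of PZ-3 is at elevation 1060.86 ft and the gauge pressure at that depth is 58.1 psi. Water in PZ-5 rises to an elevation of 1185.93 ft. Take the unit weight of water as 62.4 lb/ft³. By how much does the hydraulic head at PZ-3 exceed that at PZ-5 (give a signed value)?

Δh ≈ 9.01 ft

Pressure head at PZ-3: ψ = 144·P/γ = 144 × 58.1 / 62.4 = 134.08 ft.
Total head at PZ-3: h = z + ψ = 1060.86 + 134.08 = 1194.94 ft.
Total head at PZ-5: h = 1185.93 ft (water level in the piezometer is the total head).
Head difference: h(PZ-3) − h(PZ-5) = 1194.94 − 1185.93 = 9.01 ft.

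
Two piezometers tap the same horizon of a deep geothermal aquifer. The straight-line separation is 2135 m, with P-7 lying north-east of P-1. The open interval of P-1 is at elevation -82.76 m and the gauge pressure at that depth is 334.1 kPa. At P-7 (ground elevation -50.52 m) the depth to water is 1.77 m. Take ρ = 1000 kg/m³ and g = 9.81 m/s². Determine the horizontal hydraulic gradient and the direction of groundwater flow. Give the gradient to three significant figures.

Pressure head at P-1: ψ = P/(ρg) = 334.1×1000 / (1000 × 9.81) = 34.06 m.
Total head at P-1: h = z + ψ = -82.76 + 34.06 = -48.70 m.
Total head at P-7: h = -50.52 − 1.77 = -52.29 m.
Head difference: h(P-1) − h(P-7) = -48.70 − (-52.29) = 3.59 m.
Hydraulic gradient: i = |Δh| / L = 3.59 / 2135 = 0.00168.
Flow is from higher to lower head: from P-1 toward P-7, i.e. toward the north-east.

i ≈ 0.00168; groundwater flows toward the north-east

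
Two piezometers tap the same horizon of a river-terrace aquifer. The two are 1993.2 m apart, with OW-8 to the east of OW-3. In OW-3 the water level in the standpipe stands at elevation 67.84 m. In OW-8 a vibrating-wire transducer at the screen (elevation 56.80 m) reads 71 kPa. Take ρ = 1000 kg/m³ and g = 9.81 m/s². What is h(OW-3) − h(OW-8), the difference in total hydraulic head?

Total head at OW-3: h = 67.84 m (water level in the piezometer is the total head).
Pressure head at OW-8: ψ = P/(ρg) = 71×1000 / (1000 × 9.81) = 7.24 m.
Total head at OW-8: h = z + ψ = 56.80 + 7.24 = 64.04 m.
Head difference: h(OW-3) − h(OW-8) = 67.84 − 64.04 = 3.80 m.

Δh ≈ 3.80 m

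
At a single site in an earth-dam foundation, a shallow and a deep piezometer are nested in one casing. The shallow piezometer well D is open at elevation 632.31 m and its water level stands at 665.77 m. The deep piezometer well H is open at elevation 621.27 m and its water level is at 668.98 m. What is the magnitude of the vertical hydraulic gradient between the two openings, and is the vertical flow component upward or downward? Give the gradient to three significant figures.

Total head at well D: h = 665.77 m (water level in the standpipe).
Total head at well H: h = 668.98 m.
Δh = h(well D) − h(well H) = 665.77 − 668.98 = -3.21 m.
Vertical separation Δz = 632.31 − 621.27 = 11.04 m.
|i_v| = |Δh| / Δz = 3.21 / 11.04 = 0.291.
Head is higher in the deep piezometer, so vertical flow is upward (discharge condition).

|i_v| ≈ 0.291; vertical flow is upward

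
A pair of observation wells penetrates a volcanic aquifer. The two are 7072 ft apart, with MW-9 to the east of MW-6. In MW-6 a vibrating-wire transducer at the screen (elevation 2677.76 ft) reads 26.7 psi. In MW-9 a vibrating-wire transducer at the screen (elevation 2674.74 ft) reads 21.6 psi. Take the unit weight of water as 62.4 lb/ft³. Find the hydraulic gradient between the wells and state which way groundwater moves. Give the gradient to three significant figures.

Pressure head at MW-6: ψ = 144·P/γ = 144 × 26.7 / 62.4 = 61.62 ft.
Total head at MW-6: h = z + ψ = 2677.76 + 61.62 = 2739.38 ft.
Pressure head at MW-9: ψ = 144·P/γ = 144 × 21.6 / 62.4 = 49.85 ft.
Total head at MW-9: h = z + ψ = 2674.74 + 49.85 = 2724.59 ft.
Head difference: h(MW-6) − h(MW-9) = 2739.38 − 2724.59 = 14.79 ft.
Hydraulic gradient: i = |Δh| / L = 14.79 / 7072 = 0.00209.
Flow is from higher to lower head: from MW-6 toward MW-9, i.e. toward the east.

i ≈ 0.00209; groundwater flows toward the east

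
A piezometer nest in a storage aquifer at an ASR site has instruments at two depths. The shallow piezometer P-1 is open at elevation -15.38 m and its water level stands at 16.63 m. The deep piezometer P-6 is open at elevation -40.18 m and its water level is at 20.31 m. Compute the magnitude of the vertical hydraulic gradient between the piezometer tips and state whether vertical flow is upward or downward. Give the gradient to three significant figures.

|i_v| ≈ 0.148; vertical flow is upward

Total head at P-1: h = 16.63 m (water level in the standpipe).
Total head at P-6: h = 20.31 m.
Δh = h(P-1) − h(P-6) = 16.63 − 20.31 = -3.68 m.
Vertical separation Δz = -15.38 − (-40.18) = 24.80 m.
|i_v| = |Δh| / Δz = 3.68 / 24.80 = 0.148.
Head is higher in the deep piezometer, so vertical flow is upward (discharge condition).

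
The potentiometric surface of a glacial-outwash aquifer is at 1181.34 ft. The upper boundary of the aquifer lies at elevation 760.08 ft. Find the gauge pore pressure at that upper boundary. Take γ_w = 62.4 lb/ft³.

P ≈ 183 psi

Pressure head at the aquifer top: ψ = h − z = 1181.34 − 760.08 = 421.26 ft.
P = γψ/144 = 62.4 × 421.26 / 144 = 183 psi.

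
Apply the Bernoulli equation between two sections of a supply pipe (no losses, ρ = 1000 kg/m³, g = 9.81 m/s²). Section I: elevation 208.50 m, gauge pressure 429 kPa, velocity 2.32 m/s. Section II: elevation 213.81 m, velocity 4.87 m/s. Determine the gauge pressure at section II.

Pressure head at I: ψ₁ = P₁/(ρg) = 429×1000 / (1000 × 9.81) = 43.73 m.
Velocity heads: v₁²/2g = 2.32²/19.62 = 0.274 m; v₂²/2g = 4.87²/19.62 = 1.209 m.
Total head H = z₁ + ψ₁ + v₁²/2g = 208.50 + 43.73 + 0.274 = 252.50 m.
ψ₂ = H − z₂ − v₂²/2g = 252.50 − 213.81 − 1.209 = 37.48 m.
P₂ = ρgψ₂ = 1000 × 9.81 × 37.48 ≈ 368 kPa.

P₂ ≈ 368 kPa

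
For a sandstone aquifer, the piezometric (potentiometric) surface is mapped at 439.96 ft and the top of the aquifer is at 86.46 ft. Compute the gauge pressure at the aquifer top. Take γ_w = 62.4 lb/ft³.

P ≈ 153 psi

Pressure head at the aquifer top: ψ = h − z = 439.96 − 86.46 = 353.50 ft.
P = γψ/144 = 62.4 × 353.50 / 144 = 153 psi.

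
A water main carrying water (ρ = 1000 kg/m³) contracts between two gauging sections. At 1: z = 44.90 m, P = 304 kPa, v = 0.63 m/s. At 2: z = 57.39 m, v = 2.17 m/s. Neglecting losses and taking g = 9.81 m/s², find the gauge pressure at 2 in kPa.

Pressure head at 1: ψ₁ = P₁/(ρg) = 304×1000 / (1000 × 9.81) = 30.99 m.
Velocity heads: v₁²/2g = 0.63²/19.62 = 0.020 m; v₂²/2g = 2.17²/19.62 = 0.240 m.
Total head H = z₁ + ψ₁ + v₁²/2g = 44.90 + 30.99 + 0.020 = 75.91 m.
ψ₂ = H − z₂ − v₂²/2g = 75.91 − 57.39 − 0.240 = 18.28 m.
P₂ = ρgψ₂ = 1000 × 9.81 × 18.28 ≈ 179 kPa.

P₂ ≈ 179 kPa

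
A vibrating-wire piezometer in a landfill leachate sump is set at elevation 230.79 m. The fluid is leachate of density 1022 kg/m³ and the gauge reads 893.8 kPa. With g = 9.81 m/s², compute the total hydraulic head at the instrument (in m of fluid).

ψ = P/(ρg) = 893.8×1000 / (1022 × 9.81) = 89.15 m.
h = z + ψ = 230.79 + 89.15 = 319.94 m.

h ≈ 319.94 m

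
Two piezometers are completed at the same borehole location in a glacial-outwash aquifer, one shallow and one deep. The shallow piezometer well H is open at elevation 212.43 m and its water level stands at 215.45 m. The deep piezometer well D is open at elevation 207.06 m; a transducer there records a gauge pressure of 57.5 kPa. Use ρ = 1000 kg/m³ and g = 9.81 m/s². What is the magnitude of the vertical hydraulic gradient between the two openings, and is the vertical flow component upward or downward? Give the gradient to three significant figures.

|i_v| ≈ 0.471; vertical flow is downward

Total head at well H: h = 215.45 m (water level in the standpipe).
Pressure head at well D: ψ = P/(ρg) = 57.5×1000 / (1000 × 9.81) = 5.86 m.
Total head at well D: h = z + ψ = 207.06 + 5.86 = 212.92 m.
Δh = h(well H) − h(well D) = 215.45 − 212.92 = 2.53 m.
Vertical separation Δz = 212.43 − 207.06 = 5.37 m.
|i_v| = |Δh| / Δz = 2.53 / 5.37 = 0.471.
Head is higher in the shallow piezometer, so vertical flow is downward (recharge condition).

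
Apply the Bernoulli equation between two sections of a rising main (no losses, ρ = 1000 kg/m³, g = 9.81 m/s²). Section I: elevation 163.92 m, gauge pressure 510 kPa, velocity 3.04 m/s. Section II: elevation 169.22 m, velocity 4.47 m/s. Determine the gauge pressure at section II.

Pressure head at I: ψ₁ = P₁/(ρg) = 510×1000 / (1000 × 9.81) = 51.99 m.
Velocity heads: v₁²/2g = 3.04²/19.62 = 0.471 m; v₂²/2g = 4.47²/19.62 = 1.018 m.
Total head H = z₁ + ψ₁ + v₁²/2g = 163.92 + 51.99 + 0.471 = 216.38 m.
ψ₂ = H − z₂ − v₂²/2g = 216.38 − 169.22 − 1.018 = 46.14 m.
P₂ = ρgψ₂ = 1000 × 9.81 × 46.14 ≈ 453 kPa.

P₂ ≈ 453 kPa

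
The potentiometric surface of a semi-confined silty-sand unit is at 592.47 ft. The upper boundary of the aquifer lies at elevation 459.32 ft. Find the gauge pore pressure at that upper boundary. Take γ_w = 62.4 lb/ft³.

P ≈ 57.7 psi

Pressure head at the aquifer top: ψ = h − z = 592.47 − 459.32 = 133.15 ft.
P = γψ/144 = 62.4 × 133.15 / 144 = 57.7 psi.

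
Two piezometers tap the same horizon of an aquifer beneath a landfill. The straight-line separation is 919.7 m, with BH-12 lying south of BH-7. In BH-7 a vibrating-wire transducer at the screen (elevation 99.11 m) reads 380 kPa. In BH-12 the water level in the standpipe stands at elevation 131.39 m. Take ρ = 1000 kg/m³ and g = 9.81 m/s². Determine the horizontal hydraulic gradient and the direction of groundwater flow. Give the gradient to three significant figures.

Pressure head at BH-7: ψ = P/(ρg) = 380×1000 / (1000 × 9.81) = 38.74 m.
Total head at BH-7: h = z + ψ = 99.11 + 38.74 = 137.85 m.
Total head at BH-12: h = 131.39 m (water level in the piezometer is the total head).
Head difference: h(BH-7) − h(BH-12) = 137.85 − 131.39 = 6.46 m.
Hydraulic gradient: i = |Δh| / L = 6.46 / 919.7 = 0.00702.
Flow is from higher to lower head: from BH-7 toward BH-12, i.e. toward the south.

i ≈ 0.00702; groundwater flows toward the south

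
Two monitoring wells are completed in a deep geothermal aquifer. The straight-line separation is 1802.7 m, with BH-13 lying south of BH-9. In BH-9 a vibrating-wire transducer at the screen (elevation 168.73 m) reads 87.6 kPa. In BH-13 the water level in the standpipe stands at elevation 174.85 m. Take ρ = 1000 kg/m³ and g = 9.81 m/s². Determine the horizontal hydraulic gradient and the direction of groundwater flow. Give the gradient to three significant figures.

Pressure head at BH-9: ψ = P/(ρg) = 87.6×1000 / (1000 × 9.81) = 8.93 m.
Total head at BH-9: h = z + ψ = 168.73 + 8.93 = 177.66 m.
Total head at BH-13: h = 174.85 m (water level in the piezometer is the total head).
Head difference: h(BH-9) − h(BH-13) = 177.66 − 174.85 = 2.81 m.
Hydraulic gradient: i = |Δh| / L = 2.81 / 1802.7 = 0.00156.
Flow is from higher to lower head: from BH-9 toward BH-13, i.e. toward the south.

i ≈ 0.00156; groundwater flows toward the south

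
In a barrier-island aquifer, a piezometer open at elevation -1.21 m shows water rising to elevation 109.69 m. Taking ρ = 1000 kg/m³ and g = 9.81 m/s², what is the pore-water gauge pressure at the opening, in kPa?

P ≈ 1090 kPa

Pressure head ψ = h − z = 109.69 − (-1.21) = 110.90 m.
P = ρgψ = 1000 × 9.81 × 110.90 = 1087929 Pa ≈ 1090 kPa.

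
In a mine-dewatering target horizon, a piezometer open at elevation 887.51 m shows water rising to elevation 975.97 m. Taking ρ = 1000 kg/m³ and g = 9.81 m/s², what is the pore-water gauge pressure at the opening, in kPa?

P ≈ 868 kPa

Pressure head ψ = h − z = 975.97 − 887.51 = 88.46 m.
P = ρgψ = 1000 × 9.81 × 88.46 = 867793 Pa ≈ 868 kPa.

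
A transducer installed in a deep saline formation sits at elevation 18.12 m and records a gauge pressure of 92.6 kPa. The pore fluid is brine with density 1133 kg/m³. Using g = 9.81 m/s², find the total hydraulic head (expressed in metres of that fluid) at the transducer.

ψ = P/(ρg) = 92.6×1000 / (1133 × 9.81) = 8.33 m.
h = z + ψ = 18.12 + 8.33 = 26.45 m.

h ≈ 26.45 m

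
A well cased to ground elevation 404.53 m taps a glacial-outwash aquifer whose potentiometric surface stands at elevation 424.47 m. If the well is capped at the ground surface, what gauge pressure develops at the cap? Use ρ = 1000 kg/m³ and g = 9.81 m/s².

P ≈ 196 kPa

Head above the cap: Δh = 424.47 − 404.53 = 19.94 m.
P = ρgΔh = 1000 × 9.81 × 19.94 = 195611 Pa ≈ 196 kPa.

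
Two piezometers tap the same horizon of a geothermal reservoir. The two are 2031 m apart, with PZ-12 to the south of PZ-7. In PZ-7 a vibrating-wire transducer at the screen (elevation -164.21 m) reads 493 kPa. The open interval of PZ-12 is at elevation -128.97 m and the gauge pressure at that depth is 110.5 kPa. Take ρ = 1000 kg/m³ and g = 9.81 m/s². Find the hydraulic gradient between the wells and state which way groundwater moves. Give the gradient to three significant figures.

i ≈ 0.00185; groundwater flows toward the south

Pressure head at PZ-7: ψ = P/(ρg) = 493×1000 / (1000 × 9.81) = 50.25 m.
Total head at PZ-7: h = z + ψ = -164.21 + 50.25 = -113.96 m.
Pressure head at PZ-12: ψ = P/(ρg) = 110.5×1000 / (1000 × 9.81) = 11.26 m.
Total head at PZ-12: h = z + ψ = -128.97 + 11.26 = -117.71 m.
Head difference: h(PZ-7) − h(PZ-12) = -113.96 − (-117.71) = 3.75 m.
Hydraulic gradient: i = |Δh| / L = 3.75 / 2031 = 0.00185.
Flow is from higher to lower head: from PZ-7 toward PZ-12, i.e. toward the south.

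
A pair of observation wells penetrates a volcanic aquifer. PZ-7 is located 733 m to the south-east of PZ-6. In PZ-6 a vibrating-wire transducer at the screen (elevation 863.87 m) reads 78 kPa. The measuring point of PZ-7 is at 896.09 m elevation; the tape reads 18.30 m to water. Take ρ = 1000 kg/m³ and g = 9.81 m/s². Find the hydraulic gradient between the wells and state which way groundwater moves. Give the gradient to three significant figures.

Pressure head at PZ-6: ψ = P/(ρg) = 78×1000 / (1000 × 9.81) = 7.95 m.
Total head at PZ-6: h = z + ψ = 863.87 + 7.95 = 871.82 m.
Total head at PZ-7: h = 896.09 − 18.30 = 877.79 m.
Head difference: h(PZ-6) − h(PZ-7) = 871.82 − 877.79 = -5.97 m.
Hydraulic gradient: i = |Δh| / L = 5.97 / 733 = 0.00814.
Flow is from higher to lower head: from PZ-7 toward PZ-6, i.e. toward the north-west.

i ≈ 0.00814; groundwater flows toward the north-west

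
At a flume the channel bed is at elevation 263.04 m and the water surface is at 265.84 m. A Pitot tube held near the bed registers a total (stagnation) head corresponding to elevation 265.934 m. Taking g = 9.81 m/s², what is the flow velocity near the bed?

Near the bed, under hydrostatic conditions, the piezometric head (z + ψ) equals the free-surface elevation, 265.84 m.
Velocity head = total − piezometric = 265.934 − 265.84 = 0.094 m.
v = √(2g·h_v) = √(2 × 9.81 × 0.094) = 1.36 m/s.

v ≈ 1.36 m/s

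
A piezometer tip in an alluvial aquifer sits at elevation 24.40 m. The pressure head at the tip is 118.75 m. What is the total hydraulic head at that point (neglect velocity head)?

h = z + ψ = 24.40 + 118.75 = 143.15 m.

h ≈ 143.15 m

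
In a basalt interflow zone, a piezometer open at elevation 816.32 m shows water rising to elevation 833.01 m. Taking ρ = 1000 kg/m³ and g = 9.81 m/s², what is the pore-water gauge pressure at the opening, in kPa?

P ≈ 164 kPa

Pressure head ψ = h − z = 833.01 − 816.32 = 16.69 m.
P = ρgψ = 1000 × 9.81 × 16.69 = 163729 Pa ≈ 164 kPa.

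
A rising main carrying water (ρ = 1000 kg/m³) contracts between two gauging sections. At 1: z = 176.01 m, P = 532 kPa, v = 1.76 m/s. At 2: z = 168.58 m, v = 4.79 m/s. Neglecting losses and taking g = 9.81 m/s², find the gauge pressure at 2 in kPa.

P₂ ≈ 595 kPa

Pressure head at 1: ψ₁ = P₁/(ρg) = 532×1000 / (1000 × 9.81) = 54.23 m.
Velocity heads: v₁²/2g = 1.76²/19.62 = 0.158 m; v₂²/2g = 4.79²/19.62 = 1.169 m.
Total head H = z₁ + ψ₁ + v₁²/2g = 176.01 + 54.23 + 0.158 = 230.40 m.
ψ₂ = H − z₂ − v₂²/2g = 230.40 − 168.58 − 1.169 = 60.65 m.
P₂ = ρgψ₂ = 1000 × 9.81 × 60.65 ≈ 595 kPa.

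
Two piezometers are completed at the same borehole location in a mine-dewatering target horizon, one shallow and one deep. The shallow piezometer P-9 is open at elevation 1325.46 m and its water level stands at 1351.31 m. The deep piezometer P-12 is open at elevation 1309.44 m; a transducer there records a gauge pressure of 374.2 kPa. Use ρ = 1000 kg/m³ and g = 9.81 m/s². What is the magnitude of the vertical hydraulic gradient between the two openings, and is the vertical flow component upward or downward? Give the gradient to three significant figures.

|i_v| ≈ 0.233; vertical flow is downward

Total head at P-9: h = 1351.31 m (water level in the standpipe).
Pressure head at P-12: ψ = P/(ρg) = 374.2×1000 / (1000 × 9.81) = 38.14 m.
Total head at P-12: h = z + ψ = 1309.44 + 38.14 = 1347.58 m.
Δh = h(P-9) − h(P-12) = 1351.31 − 1347.58 = 3.73 m.
Vertical separation Δz = 1325.46 − 1309.44 = 16.02 m.
|i_v| = |Δh| / Δz = 3.73 / 16.02 = 0.233.
Head is higher in the shallow piezometer, so vertical flow is downward (recharge condition).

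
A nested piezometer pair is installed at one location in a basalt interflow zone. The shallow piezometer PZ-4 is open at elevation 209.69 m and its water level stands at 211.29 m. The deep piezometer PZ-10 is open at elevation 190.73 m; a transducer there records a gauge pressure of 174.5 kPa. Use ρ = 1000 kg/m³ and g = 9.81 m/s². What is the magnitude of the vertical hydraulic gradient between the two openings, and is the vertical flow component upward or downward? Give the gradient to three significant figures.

Total head at PZ-4: h = 211.29 m (water level in the standpipe).
Pressure head at PZ-10: ψ = P/(ρg) = 174.5×1000 / (1000 × 9.81) = 17.79 m.
Total head at PZ-10: h = z + ψ = 190.73 + 17.79 = 208.52 m.
Δh = h(PZ-4) − h(PZ-10) = 211.29 − 208.52 = 2.77 m.
Vertical separation Δz = 209.69 − 190.73 = 18.96 m.
|i_v| = |Δh| / Δz = 2.77 / 18.96 = 0.146.
Head is higher in the shallow piezometer, so vertical flow is downward (recharge condition).

|i_v| ≈ 0.146; vertical flow is downward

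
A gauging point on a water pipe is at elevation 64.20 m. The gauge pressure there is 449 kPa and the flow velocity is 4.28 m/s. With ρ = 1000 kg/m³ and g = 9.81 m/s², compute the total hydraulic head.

Pressure head ψ = P/(ρg) = 449×1000 / (1000 × 9.81) = 45.77 m.
Velocity head = v²/(2g) = 4.28² / (2 × 9.81) = 0.934 m.
h = z + ψ + v²/(2g) = 64.20 + 45.77 + 0.934 = 110.90 m.

h ≈ 110.90 m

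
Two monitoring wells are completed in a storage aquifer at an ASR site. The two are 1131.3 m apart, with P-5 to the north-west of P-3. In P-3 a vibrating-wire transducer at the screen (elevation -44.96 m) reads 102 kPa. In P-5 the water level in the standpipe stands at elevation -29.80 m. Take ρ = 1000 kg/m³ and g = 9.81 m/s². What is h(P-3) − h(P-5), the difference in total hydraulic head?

Δh ≈ -4.76 m

Pressure head at P-3: ψ = P/(ρg) = 102×1000 / (1000 × 9.81) = 10.40 m.
Total head at P-3: h = z + ψ = -44.96 + 10.40 = -34.56 m.
Total head at P-5: h = -29.80 m (water level in the piezometer is the total head).
Head difference: h(P-3) − h(P-5) = -34.56 − (-29.80) = -4.76 m.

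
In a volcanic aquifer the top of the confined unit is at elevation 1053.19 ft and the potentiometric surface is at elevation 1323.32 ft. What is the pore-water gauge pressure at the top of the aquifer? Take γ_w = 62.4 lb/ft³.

Pressure head at the aquifer top: ψ = h − z = 1323.32 − 1053.19 = 270.13 ft.
P = γψ/144 = 62.4 × 270.13 / 144 = 117 psi.

P ≈ 117 psi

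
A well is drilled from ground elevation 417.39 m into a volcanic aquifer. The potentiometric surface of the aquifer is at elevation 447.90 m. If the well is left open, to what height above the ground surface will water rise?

≈ 30.51 m above ground

Water rises to the potentiometric surface, so the rise above ground = 447.90 − 417.39 = 30.51 m.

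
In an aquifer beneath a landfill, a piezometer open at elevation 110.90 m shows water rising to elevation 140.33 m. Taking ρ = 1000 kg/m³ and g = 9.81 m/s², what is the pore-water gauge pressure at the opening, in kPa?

Pressure head ψ = h − z = 140.33 − 110.90 = 29.43 m.
P = ρgψ = 1000 × 9.81 × 29.43 = 288708 Pa ≈ 289 kPa.

P ≈ 289 kPa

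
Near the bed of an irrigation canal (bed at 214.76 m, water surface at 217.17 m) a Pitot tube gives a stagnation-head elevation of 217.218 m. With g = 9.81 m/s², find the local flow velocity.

v ≈ 0.970 m/s

Near the bed, under hydrostatic conditions, the piezometric head (z + ψ) equals the free-surface elevation, 217.17 m.
Velocity head = total − piezometric = 217.218 − 217.17 = 0.048 m.
v = √(2g·h_v) = √(2 × 9.81 × 0.048) = 0.970 m/s.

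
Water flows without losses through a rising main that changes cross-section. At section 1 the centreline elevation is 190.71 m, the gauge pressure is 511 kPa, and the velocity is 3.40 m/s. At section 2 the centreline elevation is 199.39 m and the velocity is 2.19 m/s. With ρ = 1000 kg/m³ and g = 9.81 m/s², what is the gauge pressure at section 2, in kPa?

Pressure head at 1: ψ₁ = P₁/(ρg) = 511×1000 / (1000 × 9.81) = 52.09 m.
Velocity heads: v₁²/2g = 3.40²/19.62 = 0.589 m; v₂²/2g = 2.19²/19.62 = 0.244 m.
Total head H = z₁ + ψ₁ + v₁²/2g = 190.71 + 52.09 + 0.589 = 243.39 m.
ψ₂ = H − z₂ − v₂²/2g = 243.39 − 199.39 − 0.244 = 43.76 m.
P₂ = ρgψ₂ = 1000 × 9.81 × 43.76 ≈ 429 kPa.

P₂ ≈ 429 kPa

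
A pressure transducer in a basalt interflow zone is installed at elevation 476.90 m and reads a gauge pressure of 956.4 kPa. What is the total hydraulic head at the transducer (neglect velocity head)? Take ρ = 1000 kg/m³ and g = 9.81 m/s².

h ≈ 574.39 m

ψ = P/(ρg) = 956.4×1000 / (1000 × 9.81) = 97.49 m.
h = z + ψ = 476.90 + 97.49 = 574.39 m.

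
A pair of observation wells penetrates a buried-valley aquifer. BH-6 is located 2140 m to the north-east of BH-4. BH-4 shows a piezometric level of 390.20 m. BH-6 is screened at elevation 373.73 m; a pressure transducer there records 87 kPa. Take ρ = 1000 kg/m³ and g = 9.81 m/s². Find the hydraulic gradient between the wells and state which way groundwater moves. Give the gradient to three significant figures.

i ≈ 0.00355; groundwater flows toward the north-east

Total head at BH-4: h = 390.20 m (water level in the piezometer is the total head).
Pressure head at BH-6: ψ = P/(ρg) = 87×1000 / (1000 × 9.81) = 8.87 m.
Total head at BH-6: h = z + ψ = 373.73 + 8.87 = 382.60 m.
Head difference: h(BH-4) − h(BH-6) = 390.20 − 382.60 = 7.60 m.
Hydraulic gradient: i = |Δh| / L = 7.60 / 2140 = 0.00355.
Flow is from higher to lower head: from BH-4 toward BH-6, i.e. toward the north-east.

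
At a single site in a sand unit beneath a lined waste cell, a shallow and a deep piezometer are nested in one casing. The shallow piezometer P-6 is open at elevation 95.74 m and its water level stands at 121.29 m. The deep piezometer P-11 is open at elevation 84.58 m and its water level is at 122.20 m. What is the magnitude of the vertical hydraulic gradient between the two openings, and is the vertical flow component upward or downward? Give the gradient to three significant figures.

Total head at P-6: h = 121.29 m (water level in the standpipe).
Total head at P-11: h = 122.20 m.
Δh = h(P-6) − h(P-11) = 121.29 − 122.20 = -0.91 m.
Vertical separation Δz = 95.74 − 84.58 = 11.16 m.
|i_v| = |Δh| / Δz = 0.91 / 11.16 = 0.0815.
Head is higher in the deep piezometer, so vertical flow is upward (discharge condition).

|i_v| ≈ 0.0815; vertical flow is upward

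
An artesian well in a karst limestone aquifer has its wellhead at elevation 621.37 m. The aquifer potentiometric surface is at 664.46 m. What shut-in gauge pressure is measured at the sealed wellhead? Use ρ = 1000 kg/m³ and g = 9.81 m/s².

Head above the cap: Δh = 664.46 − 621.37 = 43.09 m.
P = ρgΔh = 1000 × 9.81 × 43.09 = 422713 Pa ≈ 423 kPa.

P ≈ 423 kPa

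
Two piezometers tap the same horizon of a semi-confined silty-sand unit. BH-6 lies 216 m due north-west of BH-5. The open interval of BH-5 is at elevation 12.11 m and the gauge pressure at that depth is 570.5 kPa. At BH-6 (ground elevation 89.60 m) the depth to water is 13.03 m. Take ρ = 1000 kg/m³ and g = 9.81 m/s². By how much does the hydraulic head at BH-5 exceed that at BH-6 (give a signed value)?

Pressure head at BH-5: ψ = P/(ρg) = 570.5×1000 / (1000 × 9.81) = 58.15 m.
Total head at BH-5: h = z + ψ = 12.11 + 58.15 = 70.26 m.
Total head at BH-6: h = 89.60 − 13.03 = 76.57 m.
Head difference: h(BH-5) − h(BH-6) = 70.26 − 76.57 = -6.31 m.

Δh ≈ -6.31 m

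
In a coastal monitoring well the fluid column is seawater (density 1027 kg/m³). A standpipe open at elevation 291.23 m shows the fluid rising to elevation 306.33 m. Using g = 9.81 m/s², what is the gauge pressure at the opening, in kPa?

Pressure head ψ = h − z = 306.33 − 291.23 = 15.10 m.
P = ρgψ = 1027 × 9.81 × 15.10 = 152131 Pa ≈ 152 kPa.

P ≈ 152 kPa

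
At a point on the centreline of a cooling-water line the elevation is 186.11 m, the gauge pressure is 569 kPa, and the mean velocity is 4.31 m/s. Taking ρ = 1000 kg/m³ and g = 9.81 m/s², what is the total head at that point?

Pressure head ψ = P/(ρg) = 569×1000 / (1000 × 9.81) = 58.00 m.
Velocity head = v²/(2g) = 4.31² / (2 × 9.81) = 0.947 m.
h = z + ψ + v²/(2g) = 186.11 + 58.00 + 0.947 = 245.06 m.

h ≈ 245.06 m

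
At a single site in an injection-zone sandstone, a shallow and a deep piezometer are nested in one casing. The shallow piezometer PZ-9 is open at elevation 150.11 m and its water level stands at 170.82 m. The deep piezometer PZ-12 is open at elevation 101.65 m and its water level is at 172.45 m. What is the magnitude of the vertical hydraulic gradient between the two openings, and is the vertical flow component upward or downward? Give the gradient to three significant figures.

|i_v| ≈ 0.0336; vertical flow is upward

Total head at PZ-9: h = 170.82 m (water level in the standpipe).
Total head at PZ-12: h = 172.45 m.
Δh = h(PZ-9) − h(PZ-12) = 170.82 − 172.45 = -1.63 m.
Vertical separation Δz = 150.11 − 101.65 = 48.46 m.
|i_v| = |Δh| / Δz = 1.63 / 48.46 = 0.0336.
Head is higher in the deep piezometer, so vertical flow is upward (discharge condition).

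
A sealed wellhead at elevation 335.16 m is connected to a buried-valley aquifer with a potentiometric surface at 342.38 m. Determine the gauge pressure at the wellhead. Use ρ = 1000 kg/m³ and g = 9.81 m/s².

P ≈ 70.8 kPa

Head above the cap: Δh = 342.38 − 335.16 = 7.22 m.
P = ρgΔh = 1000 × 9.81 × 7.22 = 70828 Pa ≈ 70.8 kPa.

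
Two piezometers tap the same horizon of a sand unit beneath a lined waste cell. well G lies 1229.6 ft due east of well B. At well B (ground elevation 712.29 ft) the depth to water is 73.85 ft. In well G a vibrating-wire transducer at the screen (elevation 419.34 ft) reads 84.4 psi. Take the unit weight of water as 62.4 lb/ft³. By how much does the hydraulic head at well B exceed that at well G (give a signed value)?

Δh ≈ 24.33 ft

Total head at well B: h = 712.29 − 73.85 = 638.44 ft.
Pressure head at well G: ψ = 144·P/γ = 144 × 84.4 / 62.4 = 194.77 ft.
Total head at well G: h = z + ψ = 419.34 + 194.77 = 614.11 ft.
Head difference: h(well B) − h(well G) = 638.44 − 614.11 = 24.33 ft.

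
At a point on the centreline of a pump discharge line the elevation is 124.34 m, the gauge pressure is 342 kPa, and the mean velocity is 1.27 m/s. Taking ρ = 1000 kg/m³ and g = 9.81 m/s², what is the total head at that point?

h ≈ 159.28 m

Pressure head ψ = P/(ρg) = 342×1000 / (1000 × 9.81) = 34.86 m.
Velocity head = v²/(2g) = 1.27² / (2 × 9.81) = 0.082 m.
h = z + ψ + v²/(2g) = 124.34 + 34.86 + 0.082 = 159.28 m.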